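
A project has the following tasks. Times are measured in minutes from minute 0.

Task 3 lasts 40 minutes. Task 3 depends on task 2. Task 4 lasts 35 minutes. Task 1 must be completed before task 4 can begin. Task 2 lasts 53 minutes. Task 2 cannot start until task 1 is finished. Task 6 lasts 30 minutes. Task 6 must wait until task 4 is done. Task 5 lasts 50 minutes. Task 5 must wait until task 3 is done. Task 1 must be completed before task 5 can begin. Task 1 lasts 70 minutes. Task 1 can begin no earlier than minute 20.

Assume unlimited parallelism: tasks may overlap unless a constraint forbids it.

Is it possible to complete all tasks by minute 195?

Task 1 waits on its own release at minute 20, so it starts at minute 20 and finishes at 20 + 70 = minute 90.
Task 4 cannot begin until task 1 (finishes minute 90). It runs from minute 90 to 90 + 35 = minute 125.
After task 4 (finishes minute 125), task 6 can start at minute 125 and finishes at minute 155.
Task 2 cannot begin until task 1 (finishes minute 90). It runs from minute 90 to 90 + 53 = minute 143.
Task 3 cannot begin until task 2 (finishes minute 143). It runs from minute 143 to 143 + 40 = minute 183.
Task 5 cannot start until task 3 (finishes minute 183); task 1 (finishes minute 90). The controlling bound is minute 183, so task 5 finishes at 183 + 50 = minute 233.
The earliest everything can be done is minute 233, which is after the deadline of 195, so it is not possible.

No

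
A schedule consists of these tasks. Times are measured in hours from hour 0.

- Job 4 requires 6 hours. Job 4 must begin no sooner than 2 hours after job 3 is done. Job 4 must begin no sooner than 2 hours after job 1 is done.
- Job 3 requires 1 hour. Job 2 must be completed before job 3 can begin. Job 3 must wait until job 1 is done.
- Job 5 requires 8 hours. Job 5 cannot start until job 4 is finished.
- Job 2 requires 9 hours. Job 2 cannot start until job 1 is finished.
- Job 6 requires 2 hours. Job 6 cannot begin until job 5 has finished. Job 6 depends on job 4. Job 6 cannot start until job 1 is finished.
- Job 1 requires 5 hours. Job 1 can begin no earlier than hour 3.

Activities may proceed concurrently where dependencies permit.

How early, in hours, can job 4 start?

Job 1 waits on its own release at hour 3, so it starts at hour 3 and finishes at 3 + 5 = hour 8.
Job 2 cannot begin until job 1 (finishes hour 8). It runs from hour 8 to 8 + 9 = hour 17.
Job 3 cannot start until job 2 (finishes hour 17); job 1 (finishes hour 8). The controlling bound is hour 17, so job 3 finishes at 17 + 1 = hour 18.
Job 4 waits on job 3 (finishes hour 18, plus 2-hour gap → hour 20); job 1 (finishes hour 8, plus 2-hour gap → hour 10). The latest of these is hour 20, which is the earliest job 4 can start.

20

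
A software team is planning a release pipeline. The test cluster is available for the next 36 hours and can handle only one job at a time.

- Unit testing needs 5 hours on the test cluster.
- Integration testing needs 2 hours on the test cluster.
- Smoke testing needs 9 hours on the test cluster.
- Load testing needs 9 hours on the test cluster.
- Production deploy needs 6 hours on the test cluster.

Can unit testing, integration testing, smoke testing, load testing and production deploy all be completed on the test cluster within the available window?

Yes

Running back to back, the jobs need 5 + 2 + 9 + 9 + 6 = 31 hours on the test cluster.
Since 31 ≤ 36, they fit within the window.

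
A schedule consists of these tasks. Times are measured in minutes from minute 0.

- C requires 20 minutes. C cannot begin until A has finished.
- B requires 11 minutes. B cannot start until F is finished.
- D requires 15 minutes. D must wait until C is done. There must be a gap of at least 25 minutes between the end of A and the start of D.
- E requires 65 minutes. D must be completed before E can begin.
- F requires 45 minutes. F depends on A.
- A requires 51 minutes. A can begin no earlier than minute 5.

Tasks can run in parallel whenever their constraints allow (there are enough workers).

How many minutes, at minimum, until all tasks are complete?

After its own release at minute 5, A can start at minute 5 and finishes at minute 56.
After A (finishes minute 56), F can start at minute 56 and finishes at minute 101.
B waits on F (finishes minute 101), so it starts at minute 101 and finishes at 101 + 11 = minute 112.
C waits on A (finishes minute 56), so it starts at minute 56 and finishes at 56 + 20 = minute 76.
D cannot start until C (finishes minute 76); A (finishes minute 56, plus 25-minute gap → minute 81). The controlling bound is minute 81, so D finishes at 81 + 15 = minute 96.
After D (finishes minute 96), E can start at minute 96 and finishes at minute 161.
All tasks are finished once the last one completes. Finish times: A at 56, B at 112, C at 76, D at 96, E at 161, F at 101. The latest is minute 161.

161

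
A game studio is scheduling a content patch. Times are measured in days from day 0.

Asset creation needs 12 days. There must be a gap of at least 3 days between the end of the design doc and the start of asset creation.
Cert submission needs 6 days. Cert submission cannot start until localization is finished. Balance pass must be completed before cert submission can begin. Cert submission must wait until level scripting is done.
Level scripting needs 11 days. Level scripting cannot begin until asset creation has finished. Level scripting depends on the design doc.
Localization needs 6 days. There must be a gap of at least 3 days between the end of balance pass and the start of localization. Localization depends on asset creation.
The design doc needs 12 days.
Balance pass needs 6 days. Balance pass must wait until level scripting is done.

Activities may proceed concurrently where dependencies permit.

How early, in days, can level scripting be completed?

38

The design doc has no prerequisites, so it starts at day 0 and finishes at day 12.
Asset creation waits on the design doc (finishes day 12, plus 3-day gap → day 15), so it starts at day 15 and finishes at 15 + 12 = day 27.
Level scripting has to wait for asset creation (finishes day 27); the design doc (finishes day 12). The latest of these is day 27, so level scripting runs day 27 to 27 + 11 = day 38.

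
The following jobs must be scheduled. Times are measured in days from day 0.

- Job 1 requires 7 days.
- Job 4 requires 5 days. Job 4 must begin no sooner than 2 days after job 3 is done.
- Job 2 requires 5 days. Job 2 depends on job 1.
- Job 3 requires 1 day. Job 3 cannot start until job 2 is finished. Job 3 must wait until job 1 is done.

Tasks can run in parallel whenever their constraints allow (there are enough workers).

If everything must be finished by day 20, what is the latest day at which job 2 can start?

Job 4 has no dependents, so it just needs to finish by day 20. Starting by 20 − 5 = day 15 achieves that.
Since job 4 (must start by day 15, minus 2-day gap → day 13) depends on it, job 3 must finish by day 13. Backing off its 1-day duration gives a latest start of day 12.
Job 2 must finish before job 3 (must start by day 12). With a 5-day duration, job 2 must start by 12 − 5 = day 7.

7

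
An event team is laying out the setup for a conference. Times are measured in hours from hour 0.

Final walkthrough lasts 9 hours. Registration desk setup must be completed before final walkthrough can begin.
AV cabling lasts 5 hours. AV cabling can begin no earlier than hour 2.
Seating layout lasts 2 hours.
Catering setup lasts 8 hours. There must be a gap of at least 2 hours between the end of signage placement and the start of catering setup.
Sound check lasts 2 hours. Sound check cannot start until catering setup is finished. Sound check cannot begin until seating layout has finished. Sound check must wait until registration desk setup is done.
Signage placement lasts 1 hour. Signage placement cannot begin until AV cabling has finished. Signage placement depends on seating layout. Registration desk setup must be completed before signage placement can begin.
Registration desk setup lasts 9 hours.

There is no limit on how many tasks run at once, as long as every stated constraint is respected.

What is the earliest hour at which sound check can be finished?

Nothing blocks registration desk setup, so it runs from hour 0 to hour 9.
Nothing blocks seating layout, so it runs from hour 0 to hour 2.
AV cabling waits on its own release at hour 2, so it starts at hour 2 and finishes at 2 + 5 = hour 7.
Signage placement cannot start until AV cabling (finishes hour 7); seating layout (finishes hour 2); registration desk setup (finishes hour 9). The controlling bound is hour 9, so signage placement finishes at 9 + 1 = hour 10.
Catering setup cannot begin until signage placement (finishes hour 10, plus 2-hour gap → hour 12). It runs from hour 12 to 12 + 8 = hour 20.
Sound check needs all of catering setup (finishes hour 20); seating layout (finishes hour 2); registration desk setup (finishes hour 9). That puts its earliest start at hour 20; it finishes at 20 + 2 = hour 22.

22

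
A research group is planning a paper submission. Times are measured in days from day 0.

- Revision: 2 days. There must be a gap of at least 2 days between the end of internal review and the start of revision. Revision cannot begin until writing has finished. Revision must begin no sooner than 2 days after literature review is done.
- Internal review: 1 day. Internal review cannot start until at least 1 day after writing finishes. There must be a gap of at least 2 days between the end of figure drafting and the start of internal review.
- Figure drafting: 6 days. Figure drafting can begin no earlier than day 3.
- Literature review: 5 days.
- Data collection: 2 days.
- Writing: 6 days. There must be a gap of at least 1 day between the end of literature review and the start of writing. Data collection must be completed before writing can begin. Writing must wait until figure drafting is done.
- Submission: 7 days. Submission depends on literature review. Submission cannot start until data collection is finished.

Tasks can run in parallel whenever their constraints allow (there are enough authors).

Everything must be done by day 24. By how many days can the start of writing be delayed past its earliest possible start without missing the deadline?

After its own release at day 3, figure drafting can start at day 3 and finishes at day 9.
Data collection has no prerequisites, so it starts at day 0 and finishes at day 2.
Nothing blocks literature review, so it runs from day 0 to day 5.
Writing has to wait for literature review (finishes day 5, plus 1-day gap → day 6); data collection (finishes day 2); figure drafting (finishes day 9). The latest of these is day 9, so writing runs day 9 to 9 + 6 = day 15.

Working backward from the deadline:
Revision has no dependents, so it just needs to finish by day 24. Starting by 24 − 2 = day 22 achieves that.
Internal review feeds into revision (must start by day 22, minus 2-day gap → day 20); so internal review must finish by day 20 and therefore start by day 19.
Writing must finish in time for internal review (must start by day 19, minus 1-day gap → day 18); revision (must start by day 22). The tightest is day 18, so writing must start by 18 − 6 = day 12.
So writing can start as early as day 9 and as late as day 12, giving 12 − 9 = 3 days of slack.

3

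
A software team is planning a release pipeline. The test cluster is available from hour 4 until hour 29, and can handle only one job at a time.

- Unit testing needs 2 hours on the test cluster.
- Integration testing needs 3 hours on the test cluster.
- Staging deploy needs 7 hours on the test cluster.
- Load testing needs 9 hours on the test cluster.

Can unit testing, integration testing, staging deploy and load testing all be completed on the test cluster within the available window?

The test cluster window is 29 − 4 = 25 hours.
Running back to back, the jobs need 2 + 3 + 7 + 9 = 21 hours on the test cluster.
Since 21 ≤ 25, they fit within the window.

Yes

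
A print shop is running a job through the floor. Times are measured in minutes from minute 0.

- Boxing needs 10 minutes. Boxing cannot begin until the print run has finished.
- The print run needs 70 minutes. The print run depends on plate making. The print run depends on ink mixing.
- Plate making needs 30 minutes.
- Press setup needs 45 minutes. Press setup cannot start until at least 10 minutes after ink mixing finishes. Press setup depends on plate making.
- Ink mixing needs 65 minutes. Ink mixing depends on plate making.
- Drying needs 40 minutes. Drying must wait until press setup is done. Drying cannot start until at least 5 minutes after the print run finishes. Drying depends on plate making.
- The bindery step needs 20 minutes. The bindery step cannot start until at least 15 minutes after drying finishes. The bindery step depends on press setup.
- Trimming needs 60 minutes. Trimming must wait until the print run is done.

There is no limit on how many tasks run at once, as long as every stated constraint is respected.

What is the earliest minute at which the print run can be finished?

Nothing blocks plate making, so it runs from minute 0 to minute 30.
Ink mixing cannot begin until plate making (finishes minute 30). It runs from minute 30 to 30 + 65 = minute 95.
The print run cannot start until plate making (finishes minute 30); ink mixing (finishes minute 95). The controlling bound is minute 95, so the print run finishes at 95 + 70 = minute 165.

165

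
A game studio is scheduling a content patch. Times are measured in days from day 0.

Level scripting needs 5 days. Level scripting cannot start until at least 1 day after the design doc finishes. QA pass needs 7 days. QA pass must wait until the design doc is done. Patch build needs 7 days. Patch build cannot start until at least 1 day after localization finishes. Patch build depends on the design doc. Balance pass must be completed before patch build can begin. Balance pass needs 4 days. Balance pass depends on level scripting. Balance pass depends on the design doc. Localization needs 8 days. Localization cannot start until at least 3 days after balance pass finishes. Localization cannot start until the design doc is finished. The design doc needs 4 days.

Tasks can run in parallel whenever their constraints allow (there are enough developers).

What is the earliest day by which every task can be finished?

Nothing blocks the design doc, so it runs from day 0 to day 4.
QA pass cannot begin until the design doc (finishes day 4). It runs from day 4 to 4 + 7 = day 11.
Level scripting waits on the design doc (finishes day 4, plus 1-day gap → day 5), so it starts at day 5 and finishes at 5 + 5 = day 10.
Balance pass has to wait for level scripting (finishes day 10); the design doc (finishes day 4). The latest of these is day 10, so balance pass runs day 10 to 10 + 4 = day 14.
Localization needs all of balance pass (finishes day 14, plus 3-day gap → day 17); the design doc (finishes day 4). That puts its earliest start at day 17; it finishes at 17 + 8 = day 25.
Patch build needs all of localization (finishes day 25, plus 1-day gap → day 26); the design doc (finishes day 4); balance pass (finishes day 14). That puts its earliest start at day 26; it finishes at 26 + 7 = day 33.
All tasks are finished once the last one completes. Finish times: The design doc at 4, Level scripting at 10, Balance pass at 14, Localization at 25, QA pass at 11, Patch build at 33. The latest is day 33.

33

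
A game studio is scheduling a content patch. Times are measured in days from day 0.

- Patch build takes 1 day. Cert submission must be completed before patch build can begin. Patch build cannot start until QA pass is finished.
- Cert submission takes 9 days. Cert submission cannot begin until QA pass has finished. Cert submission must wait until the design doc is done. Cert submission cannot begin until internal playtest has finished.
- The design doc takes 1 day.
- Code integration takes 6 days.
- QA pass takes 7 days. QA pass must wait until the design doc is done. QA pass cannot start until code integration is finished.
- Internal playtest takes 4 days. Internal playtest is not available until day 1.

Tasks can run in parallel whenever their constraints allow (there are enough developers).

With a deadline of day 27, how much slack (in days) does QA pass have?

Nothing blocks code integration, so it runs from day 0 to day 6.
Nothing blocks the design doc, so it runs from day 0 to day 1.
QA pass cannot start until the design doc (finishes day 1); code integration (finishes day 6). The controlling bound is day 6, so QA pass finishes at 6 + 7 = day 13.

Working backward from the deadline:
Patch build has no dependents, so it just needs to finish by day 27. Starting by 27 − 1 = day 26 achieves that.
Cert submission must finish before patch build (must start by day 26). With a 9-day duration, cert submission must start by 26 − 9 = day 17.
QA pass feeds cert submission (must start by day 17); patch build (must start by day 26). Taking the minimum, QA pass must finish by day 17 and start by 17 − 7 = day 10.
So QA pass can start as early as day 6 and as late as day 10, giving 10 − 6 = 4 days of slack.

4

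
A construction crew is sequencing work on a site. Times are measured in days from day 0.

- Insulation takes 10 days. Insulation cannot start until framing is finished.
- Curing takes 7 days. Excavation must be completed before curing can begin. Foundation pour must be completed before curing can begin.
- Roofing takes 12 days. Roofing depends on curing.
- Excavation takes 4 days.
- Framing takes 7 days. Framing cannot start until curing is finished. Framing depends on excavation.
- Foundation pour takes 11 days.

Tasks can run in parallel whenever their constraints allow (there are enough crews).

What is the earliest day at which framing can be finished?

25

Foundation pour has no prerequisites, so it starts at day 0 and finishes at day 11.
Excavation can start immediately at day 0; it finishes at day 4.
Curing has to wait for excavation (finishes day 4); foundation pour (finishes day 11). The latest of these is day 11, so curing runs day 11 to 11 + 7 = day 18.
Framing cannot start until curing (finishes day 18); excavation (finishes day 4). The controlling bound is day 18, so framing finishes at 18 + 7 = day 25.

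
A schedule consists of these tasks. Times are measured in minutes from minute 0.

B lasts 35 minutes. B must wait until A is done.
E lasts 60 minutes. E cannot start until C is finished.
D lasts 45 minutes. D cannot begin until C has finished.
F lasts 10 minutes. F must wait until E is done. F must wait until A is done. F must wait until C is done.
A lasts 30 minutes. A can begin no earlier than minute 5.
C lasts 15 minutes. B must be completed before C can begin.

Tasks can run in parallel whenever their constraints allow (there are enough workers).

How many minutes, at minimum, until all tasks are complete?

155

A cannot begin until its own release at minute 5. It runs from minute 5 to 5 + 30 = minute 35.
B waits on A (finishes minute 35), so it starts at minute 35 and finishes at 35 + 35 = minute 70.
After B (finishes minute 70), C can start at minute 70 and finishes at minute 85.
E cannot begin until C (finishes minute 85). It runs from minute 85 to 85 + 60 = minute 145.
F cannot start until E (finishes minute 145); A (finishes minute 35); C (finishes minute 85). The controlling bound is minute 145, so F finishes at 145 + 10 = minute 155.
After C (finishes minute 85), D can start at minute 85 and finishes at minute 130.
All tasks are finished once the last one completes. Finish times: A at 35, B at 70, C at 85, D at 130, E at 145, F at 155. The latest is minute 155.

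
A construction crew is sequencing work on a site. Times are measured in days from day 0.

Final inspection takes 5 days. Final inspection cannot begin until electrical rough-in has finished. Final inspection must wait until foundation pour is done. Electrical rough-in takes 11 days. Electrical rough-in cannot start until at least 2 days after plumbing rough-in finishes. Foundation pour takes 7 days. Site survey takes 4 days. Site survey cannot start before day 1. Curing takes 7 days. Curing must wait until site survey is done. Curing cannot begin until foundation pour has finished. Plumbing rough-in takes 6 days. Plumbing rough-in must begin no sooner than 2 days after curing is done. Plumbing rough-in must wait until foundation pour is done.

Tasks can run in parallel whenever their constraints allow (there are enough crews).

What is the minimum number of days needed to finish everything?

40

Foundation pour has no prerequisites, so it starts at day 0 and finishes at day 7.
After its own release at day 1, site survey can start at day 1 and finishes at day 5.
Curing needs all of site survey (finishes day 5); foundation pour (finishes day 7). That puts its earliest start at day 7; it finishes at 7 + 7 = day 14.
For plumbing rough-in: curing (finishes day 14, plus 2-day gap → day 16); foundation pour (finishes day 7). Taking the maximum gives a start of day 16, and it finishes at 16 + 6 = day 22.
Electrical rough-in cannot begin until plumbing rough-in (finishes day 22, plus 2-day gap → day 24). It runs from day 24 to 24 + 11 = day 35.
Final inspection has to wait for electrical rough-in (finishes day 35); foundation pour (finishes day 7). The latest of these is day 35, so final inspection runs day 35 to 35 + 5 = day 40.
All tasks are finished once the last one completes. Finish times: Site survey at 5, Foundation pour at 7, Curing at 14, Plumbing rough-in at 22, Electrical rough-in at 35, Final inspection at 40. The latest is day 40.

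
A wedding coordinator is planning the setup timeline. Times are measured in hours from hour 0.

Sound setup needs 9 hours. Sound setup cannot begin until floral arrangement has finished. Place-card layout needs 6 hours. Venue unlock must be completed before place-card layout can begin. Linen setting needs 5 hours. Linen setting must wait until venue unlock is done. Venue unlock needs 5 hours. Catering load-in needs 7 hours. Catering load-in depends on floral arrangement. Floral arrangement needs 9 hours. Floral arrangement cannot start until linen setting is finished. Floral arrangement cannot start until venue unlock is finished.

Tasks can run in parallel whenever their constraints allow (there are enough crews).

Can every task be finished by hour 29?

Yes

Venue unlock can start immediately at hour 0; it finishes at hour 5.
Place-card layout cannot begin until venue unlock (finishes hour 5). It runs from hour 5 to 5 + 6 = hour 11.
After venue unlock (finishes hour 5), linen setting can start at hour 5 and finishes at hour 10.
Floral arrangement cannot start until linen setting (finishes hour 10); venue unlock (finishes hour 5). The controlling bound is hour 10, so floral arrangement finishes at 10 + 9 = hour 19.
After floral arrangement (finishes hour 19), catering load-in can start at hour 19 and finishes at hour 26.
After floral arrangement (finishes hour 19), sound setup can start at hour 19 and finishes at hour 28.
Every task is finished by hour 28, which is no later than the deadline of 29, so the schedule is feasible.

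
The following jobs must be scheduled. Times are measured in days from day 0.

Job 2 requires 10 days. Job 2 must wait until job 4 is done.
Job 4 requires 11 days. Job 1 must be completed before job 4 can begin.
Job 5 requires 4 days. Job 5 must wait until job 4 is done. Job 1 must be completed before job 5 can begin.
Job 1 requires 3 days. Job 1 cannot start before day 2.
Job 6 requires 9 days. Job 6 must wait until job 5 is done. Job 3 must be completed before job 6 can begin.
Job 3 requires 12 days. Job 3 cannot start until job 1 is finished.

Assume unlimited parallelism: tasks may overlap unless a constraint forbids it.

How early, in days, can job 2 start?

Job 1 cannot begin until its own release at day 2. It runs from day 2 to 2 + 3 = day 5.
After job 1 (finishes day 5), job 4 can start at day 5 and finishes at day 16.
Job 2 waits on job 4 (finishes day 16), so the earliest it can start is day 16.

16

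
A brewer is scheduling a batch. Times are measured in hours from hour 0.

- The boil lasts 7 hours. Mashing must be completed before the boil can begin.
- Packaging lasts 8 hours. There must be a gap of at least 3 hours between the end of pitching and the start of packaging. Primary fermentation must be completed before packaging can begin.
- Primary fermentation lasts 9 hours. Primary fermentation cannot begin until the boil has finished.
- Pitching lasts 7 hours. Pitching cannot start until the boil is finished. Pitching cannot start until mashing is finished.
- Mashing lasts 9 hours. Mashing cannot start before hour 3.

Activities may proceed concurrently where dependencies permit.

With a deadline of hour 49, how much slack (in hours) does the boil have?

12

Mashing waits on its own release at hour 3, so it starts at hour 3 and finishes at 3 + 9 = hour 12.
The boil waits on mashing (finishes hour 12), so it starts at hour 12 and finishes at 12 + 7 = hour 19.

Working backward from the deadline:
Packaging must finish by hour 49; it takes 8 hours, so it must start by 49 − 8 = hour 41.
Pitching feeds into packaging (must start by hour 41, minus 3-hour gap → hour 38); so pitching must finish by hour 38 and therefore start by hour 31.
Primary fermentation has to be done before packaging (must start by hour 41). That means finishing by hour 41, i.e. starting by 41 − 9 = hour 32.
For the boil: pitching (must start by hour 31); primary fermentation (must start by hour 32). The most restrictive is hour 31; with a 7-hour duration, the boil must start by hour 24.
So the boil can start as early as hour 12 and as late as hour 24, giving 24 − 12 = 12 hours of slack.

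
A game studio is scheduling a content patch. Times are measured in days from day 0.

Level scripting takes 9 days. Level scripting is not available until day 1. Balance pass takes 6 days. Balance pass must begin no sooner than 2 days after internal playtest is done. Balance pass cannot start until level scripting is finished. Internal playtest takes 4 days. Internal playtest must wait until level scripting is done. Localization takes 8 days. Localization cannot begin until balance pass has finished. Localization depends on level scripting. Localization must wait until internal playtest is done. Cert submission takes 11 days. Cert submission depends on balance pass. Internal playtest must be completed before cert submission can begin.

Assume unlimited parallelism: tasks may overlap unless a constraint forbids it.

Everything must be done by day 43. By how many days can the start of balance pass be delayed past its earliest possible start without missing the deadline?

After its own release at day 1, level scripting can start at day 1 and finishes at day 10.
Internal playtest waits on level scripting (finishes day 10), so it starts at day 10 and finishes at 10 + 4 = day 14.
Balance pass has to wait for internal playtest (finishes day 14, plus 2-day gap → day 16); level scripting (finishes day 10). The latest of these is day 16, so balance pass runs day 16 to 16 + 6 = day 22.

Working backward from the deadline:
To finish by day 43, localization (duration 8) must start no later than day 35.
To finish by day 43, cert submission (duration 11) must start no later than day 32.
Balance pass must finish in time for localization (must start by day 35); cert submission (must start by day 32). The tightest is day 32, so balance pass must start by 32 − 6 = day 26.
So balance pass can start as early as day 16 and as late as day 26, giving 26 − 16 = 10 days of slack.

10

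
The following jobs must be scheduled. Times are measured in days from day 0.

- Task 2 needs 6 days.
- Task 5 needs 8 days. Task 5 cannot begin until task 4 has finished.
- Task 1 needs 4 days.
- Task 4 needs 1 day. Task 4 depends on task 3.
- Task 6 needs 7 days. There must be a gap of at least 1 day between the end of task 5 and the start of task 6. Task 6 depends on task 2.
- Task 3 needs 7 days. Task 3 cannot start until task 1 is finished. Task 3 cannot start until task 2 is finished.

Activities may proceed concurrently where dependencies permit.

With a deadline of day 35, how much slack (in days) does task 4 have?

5

Task 2 can start immediately at day 0; it finishes at day 6.
Nothing blocks task 1, so it runs from day 0 to day 4.
For task 3: task 1 (finishes day 4); task 2 (finishes day 6). Taking the maximum gives a start of day 6, and it finishes at 6 + 7 = day 13.
After task 3 (finishes day 13), task 4 can start at day 13 and finishes at day 14.

Working backward from the deadline:
Task 6 must finish by day 35; it takes 7 days, so it must start by 35 − 7 = day 28.
Since task 6 (must start by day 28, minus 1-day gap → day 27) depends on it, task 5 must finish by day 27. Backing off its 8-day duration gives a latest start of day 19.
Since task 5 (must start by day 19) depends on it, task 4 must finish by day 19. Backing off its 1-day duration gives a latest start of day 18.
So task 4 can start as early as day 13 and as late as day 18, giving 18 − 13 = 5 days of slack.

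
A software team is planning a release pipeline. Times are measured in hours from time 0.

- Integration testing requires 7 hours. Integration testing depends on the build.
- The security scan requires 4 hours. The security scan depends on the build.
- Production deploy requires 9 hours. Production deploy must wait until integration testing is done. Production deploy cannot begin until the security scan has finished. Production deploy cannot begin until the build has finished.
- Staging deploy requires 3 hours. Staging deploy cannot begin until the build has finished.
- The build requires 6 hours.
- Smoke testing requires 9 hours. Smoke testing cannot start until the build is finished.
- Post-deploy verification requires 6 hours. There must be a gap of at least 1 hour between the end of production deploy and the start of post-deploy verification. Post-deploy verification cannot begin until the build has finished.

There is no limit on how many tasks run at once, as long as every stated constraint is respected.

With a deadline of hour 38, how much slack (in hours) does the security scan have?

12

The build can start immediately at hour 0; it finishes at hour 6.
After the build (finishes hour 6), the security scan can start at hour 6 and finishes at hour 10.

Working backward from the deadline:
Post-deploy verification must finish by hour 38; it takes 6 hours, so it must start by 38 − 6 = hour 32.
Production deploy must finish before post-deploy verification (must start by hour 32, minus 1-hour gap → hour 31). With a 9-hour duration, production deploy must start by 31 − 9 = hour 22.
The security scan feeds into production deploy (must start by hour 22); so the security scan must finish by hour 22 and therefore start by hour 18.
So the security scan can start as early as hour 6 and as late as hour 18, giving 18 − 6 = 12 hours of slack.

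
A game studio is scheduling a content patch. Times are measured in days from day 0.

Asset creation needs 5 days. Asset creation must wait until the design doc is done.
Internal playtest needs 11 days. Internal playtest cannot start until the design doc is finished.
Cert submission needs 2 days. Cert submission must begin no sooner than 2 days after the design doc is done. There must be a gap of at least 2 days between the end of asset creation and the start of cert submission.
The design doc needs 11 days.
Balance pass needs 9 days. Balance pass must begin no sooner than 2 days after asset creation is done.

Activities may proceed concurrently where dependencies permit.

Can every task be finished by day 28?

Nothing blocks the design doc, so it runs from day 0 to day 11.
After the design doc (finishes day 11), internal playtest can start at day 11 and finishes at day 22.
After the design doc (finishes day 11), asset creation can start at day 11 and finishes at day 16.
For cert submission: the design doc (finishes day 11, plus 2-day gap → day 13); asset creation (finishes day 16, plus 2-day gap → day 18). Taking the maximum gives a start of day 18, and it finishes at 18 + 2 = day 20.
Balance pass waits on asset creation (finishes day 16, plus 2-day gap → day 18), so it starts at day 18 and finishes at 18 + 9 = day 27.
Every task is finished by day 27, which is no later than the deadline of 28, so the schedule is feasible.

Yes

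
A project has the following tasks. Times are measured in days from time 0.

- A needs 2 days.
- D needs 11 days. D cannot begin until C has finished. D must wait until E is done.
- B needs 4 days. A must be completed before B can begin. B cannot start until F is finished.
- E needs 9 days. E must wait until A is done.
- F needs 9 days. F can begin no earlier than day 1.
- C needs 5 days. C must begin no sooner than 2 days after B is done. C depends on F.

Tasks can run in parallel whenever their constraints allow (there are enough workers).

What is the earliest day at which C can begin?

16

After its own release at day 1, F can start at day 1 and finishes at day 10.
Nothing blocks A, so it runs from day 0 to day 2.
For B: A (finishes day 2); F (finishes day 10). Taking the maximum gives a start of day 10, and it finishes at 10 + 4 = day 14.
C waits on B (finishes day 14, plus 2-day gap → day 16); F (finishes day 10). The latest of these is day 16, which is the earliest C can start.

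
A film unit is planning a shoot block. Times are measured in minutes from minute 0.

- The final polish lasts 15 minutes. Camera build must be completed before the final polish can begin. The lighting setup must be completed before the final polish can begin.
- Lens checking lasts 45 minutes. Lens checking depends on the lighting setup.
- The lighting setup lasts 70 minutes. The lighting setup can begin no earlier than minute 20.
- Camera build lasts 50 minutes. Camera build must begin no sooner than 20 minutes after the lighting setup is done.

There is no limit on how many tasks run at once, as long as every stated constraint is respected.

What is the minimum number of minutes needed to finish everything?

The lighting setup cannot begin until its own release at minute 20. It runs from minute 20 to 20 + 70 = minute 90.
Lens checking cannot begin until the lighting setup (finishes minute 90). It runs from minute 90 to 90 + 45 = minute 135.
Camera build waits on the lighting setup (finishes minute 90, plus 20-minute gap → minute 110), so it starts at minute 110 and finishes at 110 + 50 = minute 160.
The final polish needs all of camera build (finishes minute 160); the lighting setup (finishes minute 90). That puts its earliest start at minute 160; it finishes at 160 + 15 = minute 175.
All tasks are finished once the last one completes. Finish times: The lighting setup at 90, Camera build at 160, Lens checking at 135, The final polish at 175. The latest is minute 175.

175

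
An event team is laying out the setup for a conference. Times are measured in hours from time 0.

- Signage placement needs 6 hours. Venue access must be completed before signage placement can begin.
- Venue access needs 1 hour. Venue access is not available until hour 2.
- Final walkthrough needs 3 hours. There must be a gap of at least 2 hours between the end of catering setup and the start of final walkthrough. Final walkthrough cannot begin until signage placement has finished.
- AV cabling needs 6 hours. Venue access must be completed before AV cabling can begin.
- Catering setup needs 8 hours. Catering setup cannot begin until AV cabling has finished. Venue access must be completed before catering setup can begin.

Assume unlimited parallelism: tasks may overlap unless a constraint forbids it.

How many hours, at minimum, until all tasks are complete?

22

Venue access cannot begin until its own release at hour 2. It runs from hour 2 to 2 + 1 = hour 3.
Signage placement waits on venue access (finishes hour 3), so it starts at hour 3 and finishes at 3 + 6 = hour 9.
AV cabling waits on venue access (finishes hour 3), so it starts at hour 3 and finishes at 3 + 6 = hour 9.
Catering setup cannot start until AV cabling (finishes hour 9); venue access (finishes hour 3). The controlling bound is hour 9, so catering setup finishes at 9 + 8 = hour 17.
Final walkthrough needs all of catering setup (finishes hour 17, plus 2-hour gap → hour 19); signage placement (finishes hour 9). That puts its earliest start at hour 19; it finishes at 19 + 3 = hour 22.
All tasks are finished once the last one completes. Finish times: Venue access at 3, AV cabling at 9, Signage placement at 9, Catering setup at 17, Final walkthrough at 22. The latest is hour 22.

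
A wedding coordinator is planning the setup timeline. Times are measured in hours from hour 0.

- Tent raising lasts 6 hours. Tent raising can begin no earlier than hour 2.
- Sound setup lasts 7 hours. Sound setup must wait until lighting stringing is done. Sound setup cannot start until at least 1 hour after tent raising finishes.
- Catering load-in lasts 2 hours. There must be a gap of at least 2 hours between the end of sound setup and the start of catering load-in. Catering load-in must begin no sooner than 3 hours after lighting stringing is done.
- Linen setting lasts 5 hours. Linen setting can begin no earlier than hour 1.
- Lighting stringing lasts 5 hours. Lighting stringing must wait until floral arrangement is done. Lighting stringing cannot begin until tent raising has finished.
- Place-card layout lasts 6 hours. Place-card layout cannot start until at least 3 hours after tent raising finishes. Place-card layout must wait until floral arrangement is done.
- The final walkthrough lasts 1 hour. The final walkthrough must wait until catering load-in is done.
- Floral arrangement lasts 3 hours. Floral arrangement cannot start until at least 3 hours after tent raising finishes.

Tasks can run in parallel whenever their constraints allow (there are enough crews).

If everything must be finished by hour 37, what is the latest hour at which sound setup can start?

25

The final walkthrough must finish by hour 37; it takes 1 hour, so it must start by 37 − 1 = hour 36.
Catering load-in has to be done before the final walkthrough (must start by hour 36). That means finishing by hour 36, i.e. starting by 36 − 2 = hour 34.
Sound setup has to be done before catering load-in (must start by hour 34, minus 2-hour gap → hour 32). That means finishing by hour 32, i.e. starting by 32 − 7 = hour 25.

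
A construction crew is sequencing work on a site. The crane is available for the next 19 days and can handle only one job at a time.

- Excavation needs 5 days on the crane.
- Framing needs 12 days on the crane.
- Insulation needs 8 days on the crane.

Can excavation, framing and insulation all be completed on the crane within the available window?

Running back to back, the jobs need 5 + 12 + 8 = 25 days on the crane.
Since 25 > 19, they cannot all fit.

No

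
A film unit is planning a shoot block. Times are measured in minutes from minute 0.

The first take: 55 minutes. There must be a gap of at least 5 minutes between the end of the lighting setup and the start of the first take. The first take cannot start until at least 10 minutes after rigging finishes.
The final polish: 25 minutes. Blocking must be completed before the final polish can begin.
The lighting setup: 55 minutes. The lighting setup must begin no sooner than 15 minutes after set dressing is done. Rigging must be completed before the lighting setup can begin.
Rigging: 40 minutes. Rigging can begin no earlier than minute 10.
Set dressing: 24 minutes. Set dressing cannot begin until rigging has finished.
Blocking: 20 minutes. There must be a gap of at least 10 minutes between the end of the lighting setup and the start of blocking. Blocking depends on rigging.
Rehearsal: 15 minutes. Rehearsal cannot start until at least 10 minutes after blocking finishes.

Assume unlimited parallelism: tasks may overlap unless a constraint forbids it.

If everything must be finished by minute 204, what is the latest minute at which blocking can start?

Rehearsal must finish by minute 204; it takes 15 minutes, so it must start by 204 − 15 = minute 189.
Nothing follows the final polish; the deadline of minute 204 is its only limit. It must start by 204 − 25 = minute 179.
Blocking feeds rehearsal (must start by minute 189, minus 10-minute gap → minute 179); the final polish (must start by minute 179). Taking the minimum, blocking must finish by minute 179 and start by 179 − 20 = minute 159.

159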